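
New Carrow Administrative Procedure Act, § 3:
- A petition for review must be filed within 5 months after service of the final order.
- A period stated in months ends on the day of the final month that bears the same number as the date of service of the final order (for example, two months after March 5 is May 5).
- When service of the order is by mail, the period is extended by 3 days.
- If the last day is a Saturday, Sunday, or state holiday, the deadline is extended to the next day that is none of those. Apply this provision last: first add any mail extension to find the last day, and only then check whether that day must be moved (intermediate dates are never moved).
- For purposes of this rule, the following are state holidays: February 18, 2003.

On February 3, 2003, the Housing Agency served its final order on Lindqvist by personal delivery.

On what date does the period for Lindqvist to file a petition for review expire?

July 3, 2003

5 months after February 3, 2003 is July 3, 2003.
Service was not by mail, so no mail extension applies.
July 3, 2003 is a Thursday and not a state holiday, so no extension applies.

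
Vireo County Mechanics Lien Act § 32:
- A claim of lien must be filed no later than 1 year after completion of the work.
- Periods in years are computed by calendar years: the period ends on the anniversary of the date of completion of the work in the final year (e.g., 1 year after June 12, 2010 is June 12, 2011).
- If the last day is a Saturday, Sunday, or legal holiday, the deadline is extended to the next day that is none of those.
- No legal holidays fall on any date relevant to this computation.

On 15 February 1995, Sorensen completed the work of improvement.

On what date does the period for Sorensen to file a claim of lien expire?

February 15, 1996

1 year after 15 February 1995 is February 15, 1996.
February 15, 1996 is a Thursday and not a legal holiday, so no extension applies.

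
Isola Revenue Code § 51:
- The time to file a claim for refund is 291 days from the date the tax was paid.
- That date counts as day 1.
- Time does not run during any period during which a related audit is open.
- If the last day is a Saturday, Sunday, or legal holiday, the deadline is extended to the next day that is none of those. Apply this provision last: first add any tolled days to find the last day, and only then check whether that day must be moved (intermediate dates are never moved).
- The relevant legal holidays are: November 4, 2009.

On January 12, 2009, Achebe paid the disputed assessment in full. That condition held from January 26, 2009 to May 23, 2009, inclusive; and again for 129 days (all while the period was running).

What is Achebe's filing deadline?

Counting January 12, 2009 as day 1, day 291 is October 29, 2009.
From January 26, 2009 through May 23, 2009 inclusive is 118 days; tolling adds 118 days: October 29, 2009 + 118 days = February 24, 2010.
Tolling adds 129 days: February 24, 2010 + 129 days = July 3, 2010.
July 3, 2010 is Saturday; July 4, 2010 is Sunday. The next qualifying day is July 5, 2010.

July 5, 2010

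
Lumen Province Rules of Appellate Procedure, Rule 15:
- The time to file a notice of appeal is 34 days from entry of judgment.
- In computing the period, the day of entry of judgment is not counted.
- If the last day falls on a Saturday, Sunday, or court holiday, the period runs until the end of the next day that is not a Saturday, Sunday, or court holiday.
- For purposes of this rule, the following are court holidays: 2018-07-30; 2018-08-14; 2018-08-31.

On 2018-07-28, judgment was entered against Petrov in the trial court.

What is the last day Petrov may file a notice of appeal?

September 3, 2018

34 days after 2018-07-28 is August 31, 2018.
August 31, 2018 is a listed holiday; September 1, 2018 is Saturday; September 2, 2018 is Sunday. The next qualifying day is September 3, 2018.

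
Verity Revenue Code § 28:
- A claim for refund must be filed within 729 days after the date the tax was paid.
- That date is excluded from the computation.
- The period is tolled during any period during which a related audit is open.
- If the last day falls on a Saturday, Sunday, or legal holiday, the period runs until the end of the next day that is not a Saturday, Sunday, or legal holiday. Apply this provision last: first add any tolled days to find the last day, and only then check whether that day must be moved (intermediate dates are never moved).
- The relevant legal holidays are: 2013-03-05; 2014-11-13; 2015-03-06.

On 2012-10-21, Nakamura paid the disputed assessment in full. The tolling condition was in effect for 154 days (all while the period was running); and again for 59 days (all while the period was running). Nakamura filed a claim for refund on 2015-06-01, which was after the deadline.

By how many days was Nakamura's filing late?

11 days

729 days after 2012-10-21 is October 20, 2014.
Tolling adds 154 days: October 20, 2014 + 154 days = March 23, 2015.
Tolling adds 59 days: March 23, 2015 + 59 days = May 21, 2015.
May 21, 2015 is a Thursday and not a legal holiday, so no extension applies.
The deadline is May 21, 2015; from May 21, 2015 to June 1, 2015 is 11 days.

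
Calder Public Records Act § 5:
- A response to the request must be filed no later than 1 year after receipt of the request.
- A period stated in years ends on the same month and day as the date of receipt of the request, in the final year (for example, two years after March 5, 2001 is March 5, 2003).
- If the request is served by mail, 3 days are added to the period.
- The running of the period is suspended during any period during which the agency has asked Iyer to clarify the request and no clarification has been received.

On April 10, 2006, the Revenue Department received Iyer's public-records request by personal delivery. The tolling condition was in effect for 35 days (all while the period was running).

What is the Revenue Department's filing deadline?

May 15, 2007

1 year after April 10, 2006 is April 10, 2007.
Service was not by mail, so no mail extension applies.
Tolling adds 35 days: April 10, 2007 + 35 days = May 15, 2007.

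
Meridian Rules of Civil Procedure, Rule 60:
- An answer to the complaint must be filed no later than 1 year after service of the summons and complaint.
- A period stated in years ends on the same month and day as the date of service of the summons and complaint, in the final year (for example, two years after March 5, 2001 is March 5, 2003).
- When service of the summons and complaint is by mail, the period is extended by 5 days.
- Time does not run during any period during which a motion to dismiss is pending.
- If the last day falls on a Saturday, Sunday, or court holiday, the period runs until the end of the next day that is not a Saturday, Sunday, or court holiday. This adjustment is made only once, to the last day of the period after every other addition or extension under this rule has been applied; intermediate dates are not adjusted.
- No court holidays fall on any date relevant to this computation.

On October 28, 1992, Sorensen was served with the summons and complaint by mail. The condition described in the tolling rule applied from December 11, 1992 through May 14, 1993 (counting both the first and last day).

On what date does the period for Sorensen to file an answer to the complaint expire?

April 6, 1994

1 year after October 28, 1992 is October 28, 1993.
Service was by mail, adding 5 days: October 28, 1993 + 5 days = November 2, 1993.
From December 11, 1992 through May 14, 1993 inclusive is 155 days; tolling adds 155 days: November 2, 1993 + 155 days = April 6, 1994.
April 6, 1994 is a Wednesday and not a court holiday, so no extension applies.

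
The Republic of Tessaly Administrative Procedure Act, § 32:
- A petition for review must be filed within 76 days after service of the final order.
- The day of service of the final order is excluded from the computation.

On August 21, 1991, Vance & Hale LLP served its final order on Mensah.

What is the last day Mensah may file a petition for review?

76 days after August 21, 1991 is November 5, 1991.

November 5, 1991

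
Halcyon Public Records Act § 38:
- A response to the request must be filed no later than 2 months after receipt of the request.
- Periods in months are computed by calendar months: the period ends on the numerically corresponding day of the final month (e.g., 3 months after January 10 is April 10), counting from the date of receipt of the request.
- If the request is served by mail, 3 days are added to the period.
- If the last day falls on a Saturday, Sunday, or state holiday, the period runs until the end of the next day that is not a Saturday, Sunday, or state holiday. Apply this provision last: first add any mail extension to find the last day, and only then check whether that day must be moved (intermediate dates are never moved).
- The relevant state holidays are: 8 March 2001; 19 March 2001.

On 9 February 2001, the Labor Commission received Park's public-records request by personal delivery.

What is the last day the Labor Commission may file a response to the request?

2 months after 9 February 2001 is April 9, 2001.
Service was not by mail, so no mail extension applies.
April 9, 2001 is a Monday and not a state holiday, so no extension applies.

April 9, 2001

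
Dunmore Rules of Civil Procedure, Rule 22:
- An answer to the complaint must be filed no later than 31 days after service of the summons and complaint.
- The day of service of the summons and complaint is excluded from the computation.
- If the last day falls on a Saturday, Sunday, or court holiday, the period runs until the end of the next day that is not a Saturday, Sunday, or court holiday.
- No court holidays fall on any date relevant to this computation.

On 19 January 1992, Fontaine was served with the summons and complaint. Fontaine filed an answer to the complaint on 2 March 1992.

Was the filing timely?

No

31 days after 19 January 1992 is February 19, 1992.
February 19, 1992 is a Wednesday and not a court holiday, so no extension applies.
The deadline is February 19, 1992; the filing on March 2, 1992 is after that date.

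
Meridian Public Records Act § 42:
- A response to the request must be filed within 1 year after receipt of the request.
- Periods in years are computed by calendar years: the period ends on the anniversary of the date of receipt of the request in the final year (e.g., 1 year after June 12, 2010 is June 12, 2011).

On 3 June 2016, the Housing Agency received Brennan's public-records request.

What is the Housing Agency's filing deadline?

June 3, 2017

1 year after 3 June 2016 is June 3, 2017.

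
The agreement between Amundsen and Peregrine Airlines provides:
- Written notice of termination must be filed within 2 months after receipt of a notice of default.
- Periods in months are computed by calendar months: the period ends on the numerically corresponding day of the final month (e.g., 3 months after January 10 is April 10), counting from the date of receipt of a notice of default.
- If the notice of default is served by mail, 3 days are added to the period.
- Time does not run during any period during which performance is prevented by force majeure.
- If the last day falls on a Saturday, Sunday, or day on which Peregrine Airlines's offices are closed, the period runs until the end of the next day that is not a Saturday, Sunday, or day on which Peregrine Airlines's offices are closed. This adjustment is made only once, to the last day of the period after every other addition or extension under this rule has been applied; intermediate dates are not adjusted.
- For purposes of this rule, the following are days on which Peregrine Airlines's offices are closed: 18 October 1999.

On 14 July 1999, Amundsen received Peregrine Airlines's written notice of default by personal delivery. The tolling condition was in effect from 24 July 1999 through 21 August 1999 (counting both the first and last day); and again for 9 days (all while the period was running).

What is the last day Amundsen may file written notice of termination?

October 22, 1999

2 months after 14 July 1999 is September 14, 1999.
Service was not by mail, so no mail extension applies.
From July 24, 1999 through August 21, 1999 inclusive is 29 days; tolling adds 29 days: September 14, 1999 + 29 days = October 13, 1999.
Tolling adds 9 days: October 13, 1999 + 9 days = October 22, 1999.
October 22, 1999 is a Friday and not a day on which Peregrine Airlines's offices are closed, so no extension applies.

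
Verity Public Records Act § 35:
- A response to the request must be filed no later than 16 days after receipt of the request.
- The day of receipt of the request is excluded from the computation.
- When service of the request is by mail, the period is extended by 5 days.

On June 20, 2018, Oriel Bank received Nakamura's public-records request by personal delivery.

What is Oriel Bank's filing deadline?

July 6, 2018

16 days after June 20, 2018 is July 6, 2018.
Service was not by mail, so no mail extension applies.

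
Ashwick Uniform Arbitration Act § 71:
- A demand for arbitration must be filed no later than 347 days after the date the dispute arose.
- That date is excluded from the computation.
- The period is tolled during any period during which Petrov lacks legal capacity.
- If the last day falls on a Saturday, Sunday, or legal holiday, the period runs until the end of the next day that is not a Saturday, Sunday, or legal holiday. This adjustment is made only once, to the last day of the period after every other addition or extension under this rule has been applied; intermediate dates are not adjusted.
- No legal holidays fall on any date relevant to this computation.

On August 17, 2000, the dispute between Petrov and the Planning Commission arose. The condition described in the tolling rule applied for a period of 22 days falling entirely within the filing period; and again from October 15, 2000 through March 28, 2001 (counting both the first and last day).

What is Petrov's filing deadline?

347 days after August 17, 2000 is July 30, 2001.
Tolling adds 22 days: July 30, 2001 + 22 days = August 21, 2001.
From October 15, 2000 through March 28, 2001 inclusive is 165 days; tolling adds 165 days: August 21, 2001 + 165 days = February 2, 2002.
February 2, 2002 is Saturday; February 3, 2002 is Sunday. The next qualifying day is February 4, 2002.

February 4, 2002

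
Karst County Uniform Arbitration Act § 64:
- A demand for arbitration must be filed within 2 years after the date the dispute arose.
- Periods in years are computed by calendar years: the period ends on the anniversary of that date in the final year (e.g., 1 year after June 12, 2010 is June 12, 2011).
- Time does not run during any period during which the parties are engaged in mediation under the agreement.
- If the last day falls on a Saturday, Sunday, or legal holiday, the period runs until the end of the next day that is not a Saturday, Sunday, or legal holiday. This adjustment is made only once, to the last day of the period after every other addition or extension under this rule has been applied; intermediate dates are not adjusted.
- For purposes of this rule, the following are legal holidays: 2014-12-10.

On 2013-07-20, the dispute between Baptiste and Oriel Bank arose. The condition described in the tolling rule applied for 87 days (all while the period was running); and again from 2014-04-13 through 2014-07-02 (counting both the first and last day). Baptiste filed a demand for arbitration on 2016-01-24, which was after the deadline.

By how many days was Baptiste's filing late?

2 years after 2013-07-20 is July 20, 2015.
Tolling adds 87 days: July 20, 2015 + 87 days = October 15, 2015.
From April 13, 2014 through July 2, 2014 inclusive is 81 days; tolling adds 81 days: October 15, 2015 + 81 days = January 4, 2016.
January 4, 2016 is a Monday and not a legal holiday, so no extension applies.
The deadline is January 4, 2016; from January 4, 2016 to January 24, 2016 is 20 days.

20 days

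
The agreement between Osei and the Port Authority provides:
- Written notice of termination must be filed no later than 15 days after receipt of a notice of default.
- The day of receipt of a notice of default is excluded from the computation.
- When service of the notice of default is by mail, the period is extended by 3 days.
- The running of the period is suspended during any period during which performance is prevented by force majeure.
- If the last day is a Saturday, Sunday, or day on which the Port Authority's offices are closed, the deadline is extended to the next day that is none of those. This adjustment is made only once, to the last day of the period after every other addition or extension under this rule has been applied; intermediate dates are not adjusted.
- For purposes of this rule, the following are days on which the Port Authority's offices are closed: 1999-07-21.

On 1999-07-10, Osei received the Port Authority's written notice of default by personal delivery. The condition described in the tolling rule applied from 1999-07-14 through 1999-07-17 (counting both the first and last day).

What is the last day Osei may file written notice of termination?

15 days after 1999-07-10 is July 25, 1999.
Service was not by mail, so no mail extension applies.
From July 14, 1999 through July 17, 1999 inclusive is 4 days; tolling adds 4 days: July 25, 1999 + 4 days = July 29, 1999.
July 29, 1999 is a Thursday and not a day on which the Port Authority's offices are closed, so no extension applies.

July 29, 1999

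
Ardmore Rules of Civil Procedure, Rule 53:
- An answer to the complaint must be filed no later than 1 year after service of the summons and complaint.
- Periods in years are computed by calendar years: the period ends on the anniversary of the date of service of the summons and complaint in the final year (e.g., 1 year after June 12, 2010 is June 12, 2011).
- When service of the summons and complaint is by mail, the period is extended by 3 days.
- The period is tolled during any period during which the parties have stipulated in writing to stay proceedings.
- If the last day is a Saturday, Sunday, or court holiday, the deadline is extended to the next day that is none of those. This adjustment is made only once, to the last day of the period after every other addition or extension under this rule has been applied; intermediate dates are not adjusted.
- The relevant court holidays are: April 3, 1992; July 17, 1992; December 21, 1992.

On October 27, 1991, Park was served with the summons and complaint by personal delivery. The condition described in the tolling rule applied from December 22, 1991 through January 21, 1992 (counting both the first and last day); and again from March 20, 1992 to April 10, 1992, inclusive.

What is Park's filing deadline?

December 22, 1992

1 year after October 27, 1991 is October 27, 1992.
Service was not by mail, so no mail extension applies.
From December 22, 1991 through January 21, 1992 inclusive is 31 days; tolling adds 31 days: October 27, 1992 + 31 days = November 27, 1992.
From March 20, 1992 through April 10, 1992 inclusive is 22 days; tolling adds 22 days: November 27, 1992 + 22 days = December 19, 1992.
December 19, 1992 is Saturday; December 20, 1992 is Sunday; December 21, 1992 is a listed holiday. The next qualifying day is December 22, 1992.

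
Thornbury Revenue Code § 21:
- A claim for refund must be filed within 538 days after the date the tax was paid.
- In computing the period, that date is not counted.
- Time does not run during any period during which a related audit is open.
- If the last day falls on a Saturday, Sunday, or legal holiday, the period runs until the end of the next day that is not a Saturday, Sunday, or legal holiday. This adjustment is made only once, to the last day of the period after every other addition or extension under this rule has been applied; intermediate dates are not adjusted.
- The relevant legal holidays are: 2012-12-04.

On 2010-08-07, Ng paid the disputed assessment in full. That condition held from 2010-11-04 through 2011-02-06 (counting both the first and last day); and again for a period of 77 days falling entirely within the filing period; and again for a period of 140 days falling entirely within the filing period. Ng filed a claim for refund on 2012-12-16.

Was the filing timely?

538 days after 2010-08-07 is January 27, 2012.
From November 4, 2010 through February 6, 2011 inclusive is 95 days; tolling adds 95 days: January 27, 2012 + 95 days = May 1, 2012.
Tolling adds 77 days: May 1, 2012 + 77 days = July 17, 2012.
Tolling adds 140 days: July 17, 2012 + 140 days = December 4, 2012.
December 4, 2012 is a listed holiday. The next qualifying day is December 5, 2012.
The deadline is December 5, 2012; the filing on December 16, 2012 is after that date.

No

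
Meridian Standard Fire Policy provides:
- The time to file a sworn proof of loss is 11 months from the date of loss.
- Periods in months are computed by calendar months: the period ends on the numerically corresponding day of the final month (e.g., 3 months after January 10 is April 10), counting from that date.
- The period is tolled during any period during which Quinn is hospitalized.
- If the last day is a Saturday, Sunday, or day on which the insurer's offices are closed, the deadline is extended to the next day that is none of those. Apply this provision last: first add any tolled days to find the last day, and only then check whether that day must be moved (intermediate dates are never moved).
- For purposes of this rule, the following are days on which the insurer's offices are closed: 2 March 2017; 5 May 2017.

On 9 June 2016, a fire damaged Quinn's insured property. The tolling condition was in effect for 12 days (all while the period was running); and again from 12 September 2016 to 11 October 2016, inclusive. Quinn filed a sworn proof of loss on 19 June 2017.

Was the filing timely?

11 months after 9 June 2016 is May 9, 2017.
Tolling adds 12 days: May 9, 2017 + 12 days = May 21, 2017.
From September 12, 2016 through October 11, 2016 inclusive is 30 days; tolling adds 30 days: May 21, 2017 + 30 days = June 20, 2017.
June 20, 2017 is a Tuesday and not a day on which the insurer's offices are closed, so no extension applies.
The deadline is June 20, 2017; the filing on June 19, 2017 is on or before that date.

Yes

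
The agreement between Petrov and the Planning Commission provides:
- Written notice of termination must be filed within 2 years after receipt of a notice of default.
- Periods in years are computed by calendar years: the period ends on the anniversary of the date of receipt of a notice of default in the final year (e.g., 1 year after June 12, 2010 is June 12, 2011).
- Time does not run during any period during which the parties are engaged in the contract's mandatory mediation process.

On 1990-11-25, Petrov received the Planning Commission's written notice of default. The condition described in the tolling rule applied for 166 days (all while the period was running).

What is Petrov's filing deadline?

2 years after 1990-11-25 is November 25, 1992.
Tolling adds 166 days: November 25, 1992 + 166 days = May 10, 1993.

May 10, 1993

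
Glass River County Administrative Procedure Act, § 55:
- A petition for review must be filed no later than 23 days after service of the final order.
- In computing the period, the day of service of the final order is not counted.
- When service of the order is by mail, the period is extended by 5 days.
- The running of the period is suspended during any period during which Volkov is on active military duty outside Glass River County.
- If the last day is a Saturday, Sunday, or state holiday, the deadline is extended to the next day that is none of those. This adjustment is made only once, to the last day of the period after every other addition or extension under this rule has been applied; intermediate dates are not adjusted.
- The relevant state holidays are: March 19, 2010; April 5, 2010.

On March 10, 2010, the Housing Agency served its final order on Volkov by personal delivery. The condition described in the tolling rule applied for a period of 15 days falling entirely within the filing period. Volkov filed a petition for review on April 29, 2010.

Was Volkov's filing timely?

23 days after March 10, 2010 is April 2, 2010.
Service was not by mail, so no mail extension applies.
Tolling adds 15 days: April 2, 2010 + 15 days = April 17, 2010.
April 17, 2010 is Saturday; April 18, 2010 is Sunday. The next qualifying day is April 19, 2010.
The deadline is April 19, 2010; the filing on April 29, 2010 is after that date.

No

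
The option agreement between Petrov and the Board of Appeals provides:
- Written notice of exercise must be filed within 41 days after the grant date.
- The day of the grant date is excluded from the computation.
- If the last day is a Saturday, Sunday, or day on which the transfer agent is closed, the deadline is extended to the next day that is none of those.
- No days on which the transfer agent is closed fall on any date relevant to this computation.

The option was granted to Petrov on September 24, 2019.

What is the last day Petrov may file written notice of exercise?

November 4, 2019

41 days after September 24, 2019 is November 4, 2019.
November 4, 2019 is a Monday and not a day on which the transfer agent is closed, so no extension applies.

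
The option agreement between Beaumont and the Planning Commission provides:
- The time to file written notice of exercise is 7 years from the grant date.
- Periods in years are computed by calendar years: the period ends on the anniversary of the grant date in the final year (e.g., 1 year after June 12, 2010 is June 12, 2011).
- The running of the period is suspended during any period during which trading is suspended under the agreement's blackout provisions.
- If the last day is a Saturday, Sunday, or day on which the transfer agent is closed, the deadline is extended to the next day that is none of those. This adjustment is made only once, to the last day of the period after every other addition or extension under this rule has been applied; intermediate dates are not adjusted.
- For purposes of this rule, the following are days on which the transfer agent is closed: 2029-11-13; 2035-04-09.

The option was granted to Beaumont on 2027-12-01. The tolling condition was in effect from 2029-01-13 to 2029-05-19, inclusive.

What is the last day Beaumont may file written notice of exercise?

7 years after 2027-12-01 is December 1, 2034.
From January 13, 2029 through May 19, 2029 inclusive is 127 days; tolling adds 127 days: December 1, 2034 + 127 days = April 7, 2035.
April 7, 2035 is Saturday; April 8, 2035 is Sunday; April 9, 2035 is a listed holiday. The next qualifying day is April 10, 2035.

April 10, 2035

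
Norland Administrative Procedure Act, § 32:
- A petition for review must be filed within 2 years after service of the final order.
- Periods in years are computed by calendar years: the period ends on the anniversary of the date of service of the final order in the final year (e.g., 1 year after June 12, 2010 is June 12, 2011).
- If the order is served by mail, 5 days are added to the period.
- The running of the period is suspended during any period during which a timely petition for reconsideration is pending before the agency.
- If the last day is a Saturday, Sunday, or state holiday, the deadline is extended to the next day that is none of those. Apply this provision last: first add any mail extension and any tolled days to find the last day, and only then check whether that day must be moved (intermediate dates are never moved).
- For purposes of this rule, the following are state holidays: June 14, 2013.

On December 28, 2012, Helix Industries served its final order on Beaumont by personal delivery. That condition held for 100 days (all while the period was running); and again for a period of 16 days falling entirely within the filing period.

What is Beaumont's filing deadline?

2 years after December 28, 2012 is December 28, 2014.
Service was not by mail, so no mail extension applies.
Tolling adds 100 days: December 28, 2014 + 100 days = April 7, 2015.
Tolling adds 16 days: April 7, 2015 + 16 days = April 23, 2015.
April 23, 2015 is a Thursday and not a state holiday, so no extension applies.

April 23, 2015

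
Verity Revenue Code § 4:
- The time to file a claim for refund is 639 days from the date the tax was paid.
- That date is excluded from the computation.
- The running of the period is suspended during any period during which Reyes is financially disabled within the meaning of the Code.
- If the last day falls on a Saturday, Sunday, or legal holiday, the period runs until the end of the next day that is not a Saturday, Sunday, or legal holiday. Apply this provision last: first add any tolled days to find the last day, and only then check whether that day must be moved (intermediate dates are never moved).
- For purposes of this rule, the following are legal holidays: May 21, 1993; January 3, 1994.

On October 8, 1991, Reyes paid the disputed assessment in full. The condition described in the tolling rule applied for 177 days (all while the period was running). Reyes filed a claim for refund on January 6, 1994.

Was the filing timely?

No

639 days after October 8, 1991 is July 8, 1993.
Tolling adds 177 days: July 8, 1993 + 177 days = January 1, 1994.
January 1, 1994 is Saturday; January 2, 1994 is Sunday; January 3, 1994 is a listed holiday. The next qualifying day is January 4, 1994.
The deadline is January 4, 1994; the filing on January 6, 1994 is after that date.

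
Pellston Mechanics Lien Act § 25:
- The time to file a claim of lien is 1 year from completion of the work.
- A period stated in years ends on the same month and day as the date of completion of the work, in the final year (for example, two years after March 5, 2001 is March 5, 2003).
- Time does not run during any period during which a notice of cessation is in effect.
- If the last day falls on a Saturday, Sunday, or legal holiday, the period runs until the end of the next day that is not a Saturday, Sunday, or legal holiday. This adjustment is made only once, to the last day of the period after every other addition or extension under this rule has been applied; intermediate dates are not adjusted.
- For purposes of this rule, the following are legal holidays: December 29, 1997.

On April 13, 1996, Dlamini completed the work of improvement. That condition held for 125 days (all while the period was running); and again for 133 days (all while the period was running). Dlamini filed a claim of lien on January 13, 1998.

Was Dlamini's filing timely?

1 year after April 13, 1996 is April 13, 1997.
Tolling adds 125 days: April 13, 1997 + 125 days = August 16, 1997.
Tolling adds 133 days: August 16, 1997 + 133 days = December 27, 1997.
December 27, 1997 is Saturday; December 28, 1997 is Sunday; December 29, 1997 is a listed holiday. The next qualifying day is December 30, 1997.
The deadline is December 30, 1997; the filing on January 13, 1998 is after that date.

No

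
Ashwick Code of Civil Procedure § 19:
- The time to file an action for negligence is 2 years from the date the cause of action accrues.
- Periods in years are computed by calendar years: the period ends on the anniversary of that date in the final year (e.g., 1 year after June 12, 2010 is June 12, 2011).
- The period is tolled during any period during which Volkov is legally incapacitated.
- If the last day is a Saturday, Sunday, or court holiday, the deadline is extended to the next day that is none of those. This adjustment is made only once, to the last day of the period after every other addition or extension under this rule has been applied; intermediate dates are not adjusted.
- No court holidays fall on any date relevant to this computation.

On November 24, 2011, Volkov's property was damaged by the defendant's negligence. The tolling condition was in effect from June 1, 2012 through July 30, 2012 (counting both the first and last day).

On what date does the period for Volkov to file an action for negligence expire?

January 23, 2014

2 years after November 24, 2011 is November 24, 2013.
From June 1, 2012 through July 30, 2012 inclusive is 60 days; tolling adds 60 days: November 24, 2013 + 60 days = January 23, 2014.
January 23, 2014 is a Thursday and not a court holiday, so no extension applies.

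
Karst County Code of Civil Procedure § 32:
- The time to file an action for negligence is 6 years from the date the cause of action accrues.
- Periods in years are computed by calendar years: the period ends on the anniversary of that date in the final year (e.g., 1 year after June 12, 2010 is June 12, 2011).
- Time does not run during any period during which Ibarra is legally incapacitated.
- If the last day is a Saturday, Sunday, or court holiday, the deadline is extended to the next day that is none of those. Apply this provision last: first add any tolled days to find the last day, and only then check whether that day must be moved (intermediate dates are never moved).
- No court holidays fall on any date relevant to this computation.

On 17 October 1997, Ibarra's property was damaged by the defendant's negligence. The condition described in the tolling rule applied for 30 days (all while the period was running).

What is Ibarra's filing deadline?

6 years after 17 October 1997 is October 17, 2003.
Tolling adds 30 days: October 17, 2003 + 30 days = November 16, 2003.
November 16, 2003 is Sunday. The next qualifying day is November 17, 2003.

November 17, 2003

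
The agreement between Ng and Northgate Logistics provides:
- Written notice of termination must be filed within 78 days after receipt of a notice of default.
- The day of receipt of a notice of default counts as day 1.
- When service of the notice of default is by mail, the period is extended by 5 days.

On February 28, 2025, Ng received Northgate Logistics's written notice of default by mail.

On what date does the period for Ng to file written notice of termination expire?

May 21, 2025

Counting February 28, 2025 as day 1, day 78 is May 16, 2025.
Service was by mail, adding 5 days: May 16, 2025 + 5 days = May 21, 2025.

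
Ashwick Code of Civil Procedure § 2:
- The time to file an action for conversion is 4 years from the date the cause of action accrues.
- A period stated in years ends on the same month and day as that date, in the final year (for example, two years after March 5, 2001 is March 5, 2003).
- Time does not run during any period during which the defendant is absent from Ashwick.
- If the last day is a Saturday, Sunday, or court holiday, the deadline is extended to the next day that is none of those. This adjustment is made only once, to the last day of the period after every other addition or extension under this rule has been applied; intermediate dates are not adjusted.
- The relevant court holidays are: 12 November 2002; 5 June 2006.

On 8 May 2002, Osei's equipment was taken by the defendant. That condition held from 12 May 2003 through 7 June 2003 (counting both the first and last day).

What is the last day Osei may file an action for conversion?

June 6, 2006

4 years after 8 May 2002 is May 8, 2006.
From May 12, 2003 through June 7, 2003 inclusive is 27 days; tolling adds 27 days: May 8, 2006 + 27 days = June 4, 2006.
June 4, 2006 is Sunday; June 5, 2006 is a listed holiday. The next qualifying day is June 6, 2006.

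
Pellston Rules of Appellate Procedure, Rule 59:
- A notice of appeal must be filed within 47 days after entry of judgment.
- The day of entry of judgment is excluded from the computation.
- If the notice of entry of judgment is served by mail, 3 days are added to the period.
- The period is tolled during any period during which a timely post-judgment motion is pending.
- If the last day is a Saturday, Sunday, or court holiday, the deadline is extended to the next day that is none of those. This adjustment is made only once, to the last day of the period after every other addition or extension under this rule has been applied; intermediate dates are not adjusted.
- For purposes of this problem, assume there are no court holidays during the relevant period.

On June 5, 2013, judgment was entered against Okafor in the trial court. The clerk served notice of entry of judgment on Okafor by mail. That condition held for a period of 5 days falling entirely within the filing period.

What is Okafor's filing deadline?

July 30, 2013

47 days after June 5, 2013 is July 22, 2013.
Service was by mail, adding 3 days: July 22, 2013 + 3 days = July 25, 2013.
Tolling adds 5 days: July 25, 2013 + 5 days = July 30, 2013.
July 30, 2013 is a Tuesday and not a court holiday, so no extension applies.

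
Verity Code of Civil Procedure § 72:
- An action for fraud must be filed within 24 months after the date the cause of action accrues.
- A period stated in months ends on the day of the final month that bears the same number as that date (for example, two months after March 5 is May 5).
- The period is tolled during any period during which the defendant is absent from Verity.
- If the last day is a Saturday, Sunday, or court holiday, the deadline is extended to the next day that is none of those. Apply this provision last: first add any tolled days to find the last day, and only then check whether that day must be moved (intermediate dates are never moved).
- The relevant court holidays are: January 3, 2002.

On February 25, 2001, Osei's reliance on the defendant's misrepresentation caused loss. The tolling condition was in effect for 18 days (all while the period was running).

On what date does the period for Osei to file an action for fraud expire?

24 months after February 25, 2001 is February 25, 2003.
Tolling adds 18 days: February 25, 2003 + 18 days = March 15, 2003.
March 15, 2003 is Saturday; March 16, 2003 is Sunday. The next qualifying day is March 17, 2003.

March 17, 2003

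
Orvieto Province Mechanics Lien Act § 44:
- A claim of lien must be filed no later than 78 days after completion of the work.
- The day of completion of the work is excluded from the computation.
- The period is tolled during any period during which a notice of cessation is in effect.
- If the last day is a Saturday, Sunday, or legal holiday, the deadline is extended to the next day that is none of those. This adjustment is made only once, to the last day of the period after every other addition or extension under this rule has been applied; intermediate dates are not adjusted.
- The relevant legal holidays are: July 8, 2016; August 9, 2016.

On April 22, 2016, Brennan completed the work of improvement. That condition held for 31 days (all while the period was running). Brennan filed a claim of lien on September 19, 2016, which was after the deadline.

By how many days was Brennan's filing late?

40 days

78 days after April 22, 2016 is July 9, 2016.
Tolling adds 31 days: July 9, 2016 + 31 days = August 9, 2016.
August 9, 2016 is a listed holiday. The next qualifying day is August 10, 2016.
The deadline is August 10, 2016; from August 10, 2016 to September 19, 2016 is 40 days.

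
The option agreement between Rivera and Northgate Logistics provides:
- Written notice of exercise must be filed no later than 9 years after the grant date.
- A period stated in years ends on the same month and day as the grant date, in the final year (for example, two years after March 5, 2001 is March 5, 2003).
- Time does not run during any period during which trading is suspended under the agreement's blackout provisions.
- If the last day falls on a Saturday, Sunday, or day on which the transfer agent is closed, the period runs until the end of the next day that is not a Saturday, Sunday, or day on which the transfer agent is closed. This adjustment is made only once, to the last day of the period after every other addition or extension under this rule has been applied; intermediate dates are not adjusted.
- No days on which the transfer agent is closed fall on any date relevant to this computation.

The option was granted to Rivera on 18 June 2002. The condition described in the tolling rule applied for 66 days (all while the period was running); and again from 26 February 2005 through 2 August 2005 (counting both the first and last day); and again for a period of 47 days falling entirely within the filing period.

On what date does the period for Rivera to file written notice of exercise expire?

9 years after 18 June 2002 is June 18, 2011.
Tolling adds 66 days: June 18, 2011 + 66 days = August 23, 2011.
From February 26, 2005 through August 2, 2005 inclusive is 158 days; tolling adds 158 days: August 23, 2011 + 158 days = January 28, 2012.
Tolling adds 47 days: January 28, 2012 + 47 days = March 15, 2012.
March 15, 2012 is a Thursday and not a day on which the transfer agent is closed, so no extension applies.

March 15, 2012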